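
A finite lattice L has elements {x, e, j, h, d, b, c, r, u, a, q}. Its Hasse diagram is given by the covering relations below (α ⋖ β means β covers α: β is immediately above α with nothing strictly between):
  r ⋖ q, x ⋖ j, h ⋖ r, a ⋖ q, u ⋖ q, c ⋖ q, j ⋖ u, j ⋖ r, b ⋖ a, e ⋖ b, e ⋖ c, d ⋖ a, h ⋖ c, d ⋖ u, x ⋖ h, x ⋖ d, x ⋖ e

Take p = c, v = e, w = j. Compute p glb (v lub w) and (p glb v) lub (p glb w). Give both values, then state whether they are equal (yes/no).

c; e; no

v lub w = q, so p glb (v lub w) = c glb q = c.
p glb v = e and p glb w = x, so (p glb v) lub (p glb w) = e lub x = e.
Equal: no.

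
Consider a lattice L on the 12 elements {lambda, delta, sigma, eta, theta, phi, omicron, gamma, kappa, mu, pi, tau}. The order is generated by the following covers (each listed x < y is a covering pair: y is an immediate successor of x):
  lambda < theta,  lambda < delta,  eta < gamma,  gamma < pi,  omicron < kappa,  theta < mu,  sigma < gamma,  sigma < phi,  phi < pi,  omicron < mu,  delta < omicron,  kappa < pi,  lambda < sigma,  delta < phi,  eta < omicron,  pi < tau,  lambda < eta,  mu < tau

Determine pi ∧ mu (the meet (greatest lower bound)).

omicron

Common lower bounds of {pi, mu}: delta, eta, lambda, omicron.
The greatest among these is omicron.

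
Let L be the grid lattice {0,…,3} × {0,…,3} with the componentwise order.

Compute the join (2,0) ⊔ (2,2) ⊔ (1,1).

(2,2)

In a product of chains, the join is componentwise max, giving (2,2).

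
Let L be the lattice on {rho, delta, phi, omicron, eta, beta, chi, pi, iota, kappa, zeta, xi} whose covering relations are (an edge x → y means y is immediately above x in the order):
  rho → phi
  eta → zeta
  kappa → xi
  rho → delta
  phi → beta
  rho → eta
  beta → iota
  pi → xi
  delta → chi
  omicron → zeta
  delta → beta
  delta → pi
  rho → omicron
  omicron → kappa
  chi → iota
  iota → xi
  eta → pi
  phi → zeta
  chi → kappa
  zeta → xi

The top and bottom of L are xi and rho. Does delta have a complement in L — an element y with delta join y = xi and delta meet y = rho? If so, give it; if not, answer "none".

zeta

Need y with delta ∨ y = xi and delta ∧ y = rho.
Checking each element gives: zeta.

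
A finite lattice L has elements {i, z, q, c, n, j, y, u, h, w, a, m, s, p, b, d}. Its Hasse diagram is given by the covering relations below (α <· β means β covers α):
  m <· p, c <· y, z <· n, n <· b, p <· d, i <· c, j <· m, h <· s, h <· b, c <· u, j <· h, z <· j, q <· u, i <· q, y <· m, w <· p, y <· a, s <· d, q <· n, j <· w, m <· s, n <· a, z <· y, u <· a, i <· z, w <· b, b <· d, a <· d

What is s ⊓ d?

Common lower bounds of {s, d}: c, h, i, j, m, s, y, z.
The greatest among these is s.

s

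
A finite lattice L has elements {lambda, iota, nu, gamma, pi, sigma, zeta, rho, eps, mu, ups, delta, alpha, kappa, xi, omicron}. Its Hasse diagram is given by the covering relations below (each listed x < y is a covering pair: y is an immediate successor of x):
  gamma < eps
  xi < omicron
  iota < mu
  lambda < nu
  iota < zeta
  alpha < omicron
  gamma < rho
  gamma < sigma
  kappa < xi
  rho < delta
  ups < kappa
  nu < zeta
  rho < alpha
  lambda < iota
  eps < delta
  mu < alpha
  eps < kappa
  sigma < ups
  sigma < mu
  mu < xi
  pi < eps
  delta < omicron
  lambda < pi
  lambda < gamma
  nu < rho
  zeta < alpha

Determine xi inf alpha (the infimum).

Common lower bounds of {xi, alpha}: gamma, iota, lambda, mu, sigma.
The greatest among these is mu.

mu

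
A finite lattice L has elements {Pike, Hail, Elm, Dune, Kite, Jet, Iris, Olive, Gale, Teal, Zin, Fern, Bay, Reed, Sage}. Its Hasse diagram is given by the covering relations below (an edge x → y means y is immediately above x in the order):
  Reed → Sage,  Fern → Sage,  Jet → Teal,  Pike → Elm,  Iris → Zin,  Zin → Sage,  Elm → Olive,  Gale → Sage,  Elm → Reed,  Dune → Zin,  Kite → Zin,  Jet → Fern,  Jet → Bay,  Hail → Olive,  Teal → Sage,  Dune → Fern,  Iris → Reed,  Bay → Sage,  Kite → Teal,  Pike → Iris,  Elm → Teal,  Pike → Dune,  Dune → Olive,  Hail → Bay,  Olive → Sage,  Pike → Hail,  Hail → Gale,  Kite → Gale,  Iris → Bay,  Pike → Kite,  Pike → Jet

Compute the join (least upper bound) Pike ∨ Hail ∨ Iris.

Bay

Common upper bounds of {Pike, Hail, Iris}: Bay, Sage.
The least among these is Bay.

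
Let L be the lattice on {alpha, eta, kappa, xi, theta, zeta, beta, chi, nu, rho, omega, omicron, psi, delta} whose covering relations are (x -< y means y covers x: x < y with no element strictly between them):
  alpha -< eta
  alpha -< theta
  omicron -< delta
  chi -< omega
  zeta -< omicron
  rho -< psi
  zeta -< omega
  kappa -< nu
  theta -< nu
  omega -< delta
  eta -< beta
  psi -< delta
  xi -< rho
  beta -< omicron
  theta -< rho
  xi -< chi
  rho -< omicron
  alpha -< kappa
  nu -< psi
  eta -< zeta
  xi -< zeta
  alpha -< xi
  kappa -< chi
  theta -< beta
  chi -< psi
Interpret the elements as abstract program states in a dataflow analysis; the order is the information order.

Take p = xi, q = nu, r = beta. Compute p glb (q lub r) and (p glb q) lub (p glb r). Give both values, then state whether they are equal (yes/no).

xi; alpha; no

q lub r = delta, so p glb (q lub r) = xi glb delta = xi.
p glb q = alpha and p glb r = alpha, so (p glb q) lub (p glb r) = alpha lub alpha = alpha.
Equal: no.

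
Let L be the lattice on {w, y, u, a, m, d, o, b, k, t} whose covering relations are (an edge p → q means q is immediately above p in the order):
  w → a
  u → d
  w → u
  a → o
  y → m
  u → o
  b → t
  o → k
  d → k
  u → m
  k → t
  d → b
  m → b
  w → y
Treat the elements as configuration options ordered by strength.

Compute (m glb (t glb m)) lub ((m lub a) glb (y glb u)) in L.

t ∧ m = m
m ∧ m = m
m ∨ a = t
y ∧ u = w
t ∧ w = w
m ∨ w = m

m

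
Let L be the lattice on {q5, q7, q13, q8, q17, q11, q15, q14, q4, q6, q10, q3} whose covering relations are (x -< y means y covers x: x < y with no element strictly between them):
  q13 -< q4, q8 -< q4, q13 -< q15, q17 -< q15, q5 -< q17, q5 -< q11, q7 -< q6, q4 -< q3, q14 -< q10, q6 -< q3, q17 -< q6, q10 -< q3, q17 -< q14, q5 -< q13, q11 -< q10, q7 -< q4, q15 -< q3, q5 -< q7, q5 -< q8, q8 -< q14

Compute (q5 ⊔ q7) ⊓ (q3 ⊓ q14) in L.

q5

q5 ∨ q7 = q7
q3 ∧ q14 = q14
q7 ∧ q14 = q5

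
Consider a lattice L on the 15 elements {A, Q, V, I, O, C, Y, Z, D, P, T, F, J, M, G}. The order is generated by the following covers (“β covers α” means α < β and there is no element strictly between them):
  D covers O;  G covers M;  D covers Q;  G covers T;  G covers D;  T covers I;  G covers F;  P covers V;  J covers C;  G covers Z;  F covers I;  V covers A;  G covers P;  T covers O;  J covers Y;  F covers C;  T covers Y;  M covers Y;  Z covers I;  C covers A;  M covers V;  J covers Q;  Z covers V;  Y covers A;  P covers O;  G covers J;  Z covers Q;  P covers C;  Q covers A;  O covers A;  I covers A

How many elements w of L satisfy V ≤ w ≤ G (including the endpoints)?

5

The interval [V, G] = {G, M, P, V, Z}, which has 5 elements.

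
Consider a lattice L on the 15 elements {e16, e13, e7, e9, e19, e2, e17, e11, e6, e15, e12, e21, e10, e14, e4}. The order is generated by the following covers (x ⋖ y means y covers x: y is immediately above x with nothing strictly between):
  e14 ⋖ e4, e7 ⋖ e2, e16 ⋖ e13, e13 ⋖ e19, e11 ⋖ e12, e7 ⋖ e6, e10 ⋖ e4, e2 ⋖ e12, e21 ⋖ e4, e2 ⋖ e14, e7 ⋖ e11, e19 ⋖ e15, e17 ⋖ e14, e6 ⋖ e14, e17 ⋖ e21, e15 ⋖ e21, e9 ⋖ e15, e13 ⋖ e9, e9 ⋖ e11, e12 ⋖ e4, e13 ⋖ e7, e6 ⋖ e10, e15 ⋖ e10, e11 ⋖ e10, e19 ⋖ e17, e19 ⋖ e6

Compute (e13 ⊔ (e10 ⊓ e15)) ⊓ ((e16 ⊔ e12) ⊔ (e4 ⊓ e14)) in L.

e15

e10 ∧ e15 = e15
e13 ∨ e15 = e15
e16 ∨ e12 = e12
e4 ∧ e14 = e14
e12 ∨ e14 = e4
e15 ∧ e4 = e15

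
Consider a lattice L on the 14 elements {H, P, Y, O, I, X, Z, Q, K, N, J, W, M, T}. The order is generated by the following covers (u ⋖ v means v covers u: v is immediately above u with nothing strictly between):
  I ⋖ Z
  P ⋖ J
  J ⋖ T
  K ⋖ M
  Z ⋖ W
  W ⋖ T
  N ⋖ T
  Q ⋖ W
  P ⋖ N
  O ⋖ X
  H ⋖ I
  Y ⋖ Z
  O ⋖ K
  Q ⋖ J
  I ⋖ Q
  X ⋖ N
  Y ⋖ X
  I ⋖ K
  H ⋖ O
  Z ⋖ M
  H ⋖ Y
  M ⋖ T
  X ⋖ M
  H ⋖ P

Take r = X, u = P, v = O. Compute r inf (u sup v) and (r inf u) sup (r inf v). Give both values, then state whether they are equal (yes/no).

X; O; no

u sup v = N, so r inf (u sup v) = X inf N = X.
r inf u = H and r inf v = O, so (r inf u) sup (r inf v) = H sup O = O.
Equal: no.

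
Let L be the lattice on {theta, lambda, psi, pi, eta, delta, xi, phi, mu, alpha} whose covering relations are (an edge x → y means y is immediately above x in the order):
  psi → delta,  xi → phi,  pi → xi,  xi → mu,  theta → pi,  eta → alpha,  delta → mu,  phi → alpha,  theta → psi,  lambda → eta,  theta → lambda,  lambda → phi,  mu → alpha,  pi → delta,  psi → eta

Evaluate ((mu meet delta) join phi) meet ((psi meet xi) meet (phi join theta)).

theta

mu ∧ delta = delta
delta ∨ phi = alpha
psi ∧ xi = theta
phi ∨ theta = phi
theta ∧ phi = theta
alpha ∧ theta = theta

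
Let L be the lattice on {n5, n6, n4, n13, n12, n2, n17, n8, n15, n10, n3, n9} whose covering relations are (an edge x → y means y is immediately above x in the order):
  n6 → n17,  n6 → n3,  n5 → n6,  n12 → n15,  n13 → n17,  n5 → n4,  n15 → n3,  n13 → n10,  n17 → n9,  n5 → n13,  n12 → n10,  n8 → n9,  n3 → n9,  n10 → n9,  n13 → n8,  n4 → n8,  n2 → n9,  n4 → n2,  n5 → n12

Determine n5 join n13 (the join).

Common upper bounds of {n5, n13}: n10, n13, n17, n8, n9.
The least among these is n13.

n13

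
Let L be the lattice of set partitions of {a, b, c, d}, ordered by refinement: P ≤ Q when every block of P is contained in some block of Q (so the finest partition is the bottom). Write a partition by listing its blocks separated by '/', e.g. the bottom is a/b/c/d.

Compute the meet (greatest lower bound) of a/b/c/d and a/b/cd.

a/b/c/d

The meet (common refinement) of a/b/c/d and a/b/cd intersects blocks pairwise, giving a/b/c/d.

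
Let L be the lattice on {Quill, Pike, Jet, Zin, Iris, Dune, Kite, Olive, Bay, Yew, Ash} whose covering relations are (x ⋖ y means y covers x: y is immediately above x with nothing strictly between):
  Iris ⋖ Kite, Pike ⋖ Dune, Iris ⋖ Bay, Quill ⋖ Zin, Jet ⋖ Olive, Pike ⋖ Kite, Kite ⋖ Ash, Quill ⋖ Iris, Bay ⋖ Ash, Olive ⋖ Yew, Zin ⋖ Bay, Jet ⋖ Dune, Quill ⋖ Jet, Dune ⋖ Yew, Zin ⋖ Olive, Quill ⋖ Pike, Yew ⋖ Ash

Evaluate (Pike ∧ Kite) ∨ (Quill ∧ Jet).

Pike

Pike ∧ Kite = Pike
Quill ∧ Jet = Quill
Pike ∨ Quill = Pike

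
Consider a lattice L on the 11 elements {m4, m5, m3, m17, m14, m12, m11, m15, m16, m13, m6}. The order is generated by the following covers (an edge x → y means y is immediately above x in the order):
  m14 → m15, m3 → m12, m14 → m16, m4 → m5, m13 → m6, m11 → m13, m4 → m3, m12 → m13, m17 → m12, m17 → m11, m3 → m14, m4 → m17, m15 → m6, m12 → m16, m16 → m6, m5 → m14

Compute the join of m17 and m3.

m12

Common upper bounds of {m17, m3}: m12, m13, m16, m6.
The least among these is m12.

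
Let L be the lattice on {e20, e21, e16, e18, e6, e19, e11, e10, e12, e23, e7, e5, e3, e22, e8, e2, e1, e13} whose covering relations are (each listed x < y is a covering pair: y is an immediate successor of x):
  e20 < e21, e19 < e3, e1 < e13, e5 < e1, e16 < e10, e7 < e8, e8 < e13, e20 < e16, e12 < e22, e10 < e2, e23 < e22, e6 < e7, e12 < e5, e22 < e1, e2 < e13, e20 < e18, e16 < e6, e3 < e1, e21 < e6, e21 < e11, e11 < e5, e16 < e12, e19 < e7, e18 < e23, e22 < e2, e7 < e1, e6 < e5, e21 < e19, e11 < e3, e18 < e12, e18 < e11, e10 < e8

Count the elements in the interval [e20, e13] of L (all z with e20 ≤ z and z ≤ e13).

The interval [e20, e13] = {e1, e10, e11, e12, e13, e16, e18, e19, e2, e20, e21, e22, e23, e3, e5, e6, e7, e8}, which has 18 elements.

18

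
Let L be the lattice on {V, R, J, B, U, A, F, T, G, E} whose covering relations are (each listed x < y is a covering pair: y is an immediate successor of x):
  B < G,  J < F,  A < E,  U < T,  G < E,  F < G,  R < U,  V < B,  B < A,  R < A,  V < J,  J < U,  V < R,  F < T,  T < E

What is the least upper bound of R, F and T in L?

Common upper bounds of {R, F, T}: E, T.
The least among these is T.

T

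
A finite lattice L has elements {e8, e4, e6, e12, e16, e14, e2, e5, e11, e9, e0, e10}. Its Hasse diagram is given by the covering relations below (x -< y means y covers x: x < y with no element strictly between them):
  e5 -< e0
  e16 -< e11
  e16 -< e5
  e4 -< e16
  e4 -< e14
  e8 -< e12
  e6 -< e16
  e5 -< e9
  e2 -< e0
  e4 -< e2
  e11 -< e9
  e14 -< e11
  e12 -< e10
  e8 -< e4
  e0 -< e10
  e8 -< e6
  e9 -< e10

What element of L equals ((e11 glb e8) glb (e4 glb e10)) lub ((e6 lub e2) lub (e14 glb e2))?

e11 ∧ e8 = e8
e4 ∧ e10 = e4
e8 ∧ e4 = e8
e6 ∨ e2 = e0
e14 ∧ e2 = e4
e0 ∨ e4 = e0
e8 ∨ e0 = e0

e0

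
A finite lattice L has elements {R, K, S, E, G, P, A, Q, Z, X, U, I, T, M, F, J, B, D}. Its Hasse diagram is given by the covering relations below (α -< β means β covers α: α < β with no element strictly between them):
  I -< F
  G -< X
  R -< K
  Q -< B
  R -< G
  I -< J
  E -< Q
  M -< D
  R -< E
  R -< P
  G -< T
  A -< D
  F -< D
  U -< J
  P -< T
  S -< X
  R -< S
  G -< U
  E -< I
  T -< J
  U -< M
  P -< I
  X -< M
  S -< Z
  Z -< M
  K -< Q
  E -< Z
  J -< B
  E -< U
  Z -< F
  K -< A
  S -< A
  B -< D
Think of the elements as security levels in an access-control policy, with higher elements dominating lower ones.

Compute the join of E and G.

Common upper bounds of {E, G}: B, D, J, M, U.
The least among these is U.

U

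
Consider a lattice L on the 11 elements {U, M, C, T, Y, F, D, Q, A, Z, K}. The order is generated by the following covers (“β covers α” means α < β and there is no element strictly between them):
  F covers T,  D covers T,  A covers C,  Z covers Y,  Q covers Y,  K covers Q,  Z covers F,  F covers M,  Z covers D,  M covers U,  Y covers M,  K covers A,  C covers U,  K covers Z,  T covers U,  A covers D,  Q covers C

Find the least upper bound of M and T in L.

F

Common upper bounds of {M, T}: F, K, Z.
The least among these is F.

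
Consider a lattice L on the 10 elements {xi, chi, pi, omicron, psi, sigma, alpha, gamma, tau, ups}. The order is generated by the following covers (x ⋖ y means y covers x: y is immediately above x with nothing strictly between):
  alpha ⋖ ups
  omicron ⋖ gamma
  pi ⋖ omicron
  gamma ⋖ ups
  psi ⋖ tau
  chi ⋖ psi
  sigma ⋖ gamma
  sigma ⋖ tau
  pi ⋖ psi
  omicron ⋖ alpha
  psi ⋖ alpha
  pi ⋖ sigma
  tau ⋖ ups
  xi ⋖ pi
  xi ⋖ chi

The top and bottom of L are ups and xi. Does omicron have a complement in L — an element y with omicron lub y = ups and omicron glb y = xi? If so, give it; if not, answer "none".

For every candidate y, either omicron ∨ y ≠ ups or omicron ∧ y ≠ xi; no complement exists.

none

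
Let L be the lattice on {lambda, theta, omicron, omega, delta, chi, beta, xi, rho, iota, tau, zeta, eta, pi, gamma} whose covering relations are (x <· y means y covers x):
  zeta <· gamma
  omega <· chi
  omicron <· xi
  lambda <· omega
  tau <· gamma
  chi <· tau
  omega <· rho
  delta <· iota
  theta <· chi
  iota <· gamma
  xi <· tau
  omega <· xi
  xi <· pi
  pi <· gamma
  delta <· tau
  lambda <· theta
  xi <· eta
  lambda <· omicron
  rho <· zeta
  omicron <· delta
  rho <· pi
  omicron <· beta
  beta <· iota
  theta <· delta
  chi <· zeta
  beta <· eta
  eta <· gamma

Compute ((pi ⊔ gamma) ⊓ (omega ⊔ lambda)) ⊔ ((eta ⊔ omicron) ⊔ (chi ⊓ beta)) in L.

pi ∨ gamma = gamma
omega ∨ lambda = omega
gamma ∧ omega = omega
eta ∨ omicron = eta
chi ∧ beta = lambda
eta ∨ lambda = eta
omega ∨ eta = eta

eta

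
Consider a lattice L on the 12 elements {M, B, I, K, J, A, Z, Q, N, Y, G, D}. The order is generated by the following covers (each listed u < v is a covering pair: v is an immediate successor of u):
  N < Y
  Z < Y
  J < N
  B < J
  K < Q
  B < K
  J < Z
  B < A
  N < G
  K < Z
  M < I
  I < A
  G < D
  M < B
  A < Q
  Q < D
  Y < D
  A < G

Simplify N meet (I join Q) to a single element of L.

I ∨ Q = Q
N ∧ Q = B

B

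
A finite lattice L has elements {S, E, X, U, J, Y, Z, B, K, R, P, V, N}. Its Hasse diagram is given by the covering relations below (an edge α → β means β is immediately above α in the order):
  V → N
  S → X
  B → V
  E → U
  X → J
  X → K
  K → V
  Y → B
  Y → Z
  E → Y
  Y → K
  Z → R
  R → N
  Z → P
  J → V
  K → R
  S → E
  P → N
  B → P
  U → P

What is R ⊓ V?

K

Common lower bounds of {R, V}: E, K, S, X, Y.
The greatest among these is K.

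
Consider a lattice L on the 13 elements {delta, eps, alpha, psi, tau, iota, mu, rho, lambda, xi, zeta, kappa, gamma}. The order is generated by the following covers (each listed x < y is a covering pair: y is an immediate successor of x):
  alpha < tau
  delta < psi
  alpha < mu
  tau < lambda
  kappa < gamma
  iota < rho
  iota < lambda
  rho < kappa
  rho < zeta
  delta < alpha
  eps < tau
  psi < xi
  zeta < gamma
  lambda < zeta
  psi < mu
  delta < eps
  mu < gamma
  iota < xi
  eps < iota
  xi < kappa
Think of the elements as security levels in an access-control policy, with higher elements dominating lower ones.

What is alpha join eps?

tau

Common upper bounds of {alpha, eps}: gamma, lambda, tau, zeta.
The least among these is tau.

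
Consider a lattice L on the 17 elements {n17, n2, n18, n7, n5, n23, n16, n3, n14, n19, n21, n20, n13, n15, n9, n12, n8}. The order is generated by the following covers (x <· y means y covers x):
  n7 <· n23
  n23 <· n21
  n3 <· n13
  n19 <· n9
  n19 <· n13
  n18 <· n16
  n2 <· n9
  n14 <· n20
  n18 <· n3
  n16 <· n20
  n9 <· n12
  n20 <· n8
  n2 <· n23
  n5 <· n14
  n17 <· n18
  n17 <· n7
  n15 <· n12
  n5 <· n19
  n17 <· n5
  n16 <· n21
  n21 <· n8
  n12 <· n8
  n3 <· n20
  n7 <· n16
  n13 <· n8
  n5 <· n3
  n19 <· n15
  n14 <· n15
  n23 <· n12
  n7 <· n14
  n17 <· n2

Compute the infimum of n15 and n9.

Common lower bounds of {n15, n9}: n17, n19, n5.
The greatest among these is n19.

n19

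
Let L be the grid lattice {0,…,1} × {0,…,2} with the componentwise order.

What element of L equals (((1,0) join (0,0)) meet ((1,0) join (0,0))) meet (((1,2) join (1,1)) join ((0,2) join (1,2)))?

(1,0) ∨ (0,0) = (1,0)
(1,0) ∨ (0,0) = (1,0)
(1,0) ∧ (1,0) = (1,0)
(1,2) ∨ (1,1) = (1,2)
(0,2) ∨ (1,2) = (1,2)
(1,2) ∨ (1,2) = (1,2)
(1,0) ∧ (1,2) = (1,0)

(1,0)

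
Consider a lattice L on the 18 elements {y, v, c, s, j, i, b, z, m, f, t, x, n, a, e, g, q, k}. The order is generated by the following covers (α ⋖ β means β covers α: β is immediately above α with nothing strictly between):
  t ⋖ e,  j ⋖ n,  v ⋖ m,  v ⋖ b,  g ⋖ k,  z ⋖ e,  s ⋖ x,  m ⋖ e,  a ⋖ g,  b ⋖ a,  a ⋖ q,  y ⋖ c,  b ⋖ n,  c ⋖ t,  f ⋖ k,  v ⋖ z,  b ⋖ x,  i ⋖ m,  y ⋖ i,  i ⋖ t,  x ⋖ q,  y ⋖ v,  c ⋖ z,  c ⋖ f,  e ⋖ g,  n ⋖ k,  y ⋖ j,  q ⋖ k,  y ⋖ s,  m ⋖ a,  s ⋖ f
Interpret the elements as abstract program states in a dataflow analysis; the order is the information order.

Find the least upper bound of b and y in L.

b

Common upper bounds of {b, y}: a, b, g, k, n, q, x.
The least among these is b.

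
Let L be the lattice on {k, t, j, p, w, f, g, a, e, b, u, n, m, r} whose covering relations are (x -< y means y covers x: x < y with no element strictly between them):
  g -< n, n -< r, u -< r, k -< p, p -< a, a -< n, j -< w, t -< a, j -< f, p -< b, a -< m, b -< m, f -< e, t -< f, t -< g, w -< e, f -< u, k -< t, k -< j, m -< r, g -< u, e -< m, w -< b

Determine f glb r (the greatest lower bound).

f

Common lower bounds of {f, r}: f, j, k, t.
The greatest among these is f.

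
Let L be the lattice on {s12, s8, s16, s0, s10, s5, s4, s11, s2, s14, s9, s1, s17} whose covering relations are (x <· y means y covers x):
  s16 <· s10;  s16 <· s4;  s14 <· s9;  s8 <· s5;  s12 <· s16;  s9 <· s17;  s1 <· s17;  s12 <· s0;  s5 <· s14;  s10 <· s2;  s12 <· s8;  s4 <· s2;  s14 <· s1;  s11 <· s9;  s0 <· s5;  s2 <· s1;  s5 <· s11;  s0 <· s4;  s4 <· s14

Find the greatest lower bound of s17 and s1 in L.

Common lower bounds of {s17, s1}: s0, s1, s10, s12, s14, s16, s2, s4, s5, s8.
The greatest among these is s1.

s1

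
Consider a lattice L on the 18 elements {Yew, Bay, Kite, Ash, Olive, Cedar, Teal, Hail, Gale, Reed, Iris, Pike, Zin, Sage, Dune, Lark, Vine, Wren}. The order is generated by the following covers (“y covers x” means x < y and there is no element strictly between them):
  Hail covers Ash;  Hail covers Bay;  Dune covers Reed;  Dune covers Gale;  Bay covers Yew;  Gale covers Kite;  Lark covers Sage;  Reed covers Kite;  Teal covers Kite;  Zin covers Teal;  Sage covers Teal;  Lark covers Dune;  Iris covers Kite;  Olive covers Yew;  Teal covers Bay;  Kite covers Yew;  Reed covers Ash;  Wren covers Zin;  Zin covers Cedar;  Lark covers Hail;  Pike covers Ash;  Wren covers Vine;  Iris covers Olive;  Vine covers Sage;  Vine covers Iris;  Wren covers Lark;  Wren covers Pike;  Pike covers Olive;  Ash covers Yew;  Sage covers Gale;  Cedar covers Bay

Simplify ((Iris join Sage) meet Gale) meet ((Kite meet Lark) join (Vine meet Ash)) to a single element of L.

Kite

Iris ∨ Sage = Vine
Vine ∧ Gale = Gale
Kite ∧ Lark = Kite
Vine ∧ Ash = Yew
Kite ∨ Yew = Kite
Gale ∧ Kite = Kite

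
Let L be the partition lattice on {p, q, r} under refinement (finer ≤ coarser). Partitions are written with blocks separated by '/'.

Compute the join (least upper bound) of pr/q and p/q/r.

The join of pr/q and p/q/r merges any blocks that overlap across the partitions, giving pr/q.

pr/q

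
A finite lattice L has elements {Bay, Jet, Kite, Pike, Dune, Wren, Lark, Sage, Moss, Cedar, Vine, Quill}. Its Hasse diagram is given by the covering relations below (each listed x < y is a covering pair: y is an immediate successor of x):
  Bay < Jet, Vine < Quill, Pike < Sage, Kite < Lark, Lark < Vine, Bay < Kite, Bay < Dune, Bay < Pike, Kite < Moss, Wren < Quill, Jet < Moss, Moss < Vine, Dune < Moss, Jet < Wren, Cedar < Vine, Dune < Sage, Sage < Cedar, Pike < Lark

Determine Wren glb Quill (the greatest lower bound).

Common lower bounds of {Wren, Quill}: Bay, Jet, Wren.
The greatest among these is Wren.

Wren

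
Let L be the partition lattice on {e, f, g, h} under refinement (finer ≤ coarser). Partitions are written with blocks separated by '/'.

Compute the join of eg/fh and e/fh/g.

eg/fh

The join of eg/fh and e/fh/g merges any blocks that overlap across the partitions, giving eg/fh.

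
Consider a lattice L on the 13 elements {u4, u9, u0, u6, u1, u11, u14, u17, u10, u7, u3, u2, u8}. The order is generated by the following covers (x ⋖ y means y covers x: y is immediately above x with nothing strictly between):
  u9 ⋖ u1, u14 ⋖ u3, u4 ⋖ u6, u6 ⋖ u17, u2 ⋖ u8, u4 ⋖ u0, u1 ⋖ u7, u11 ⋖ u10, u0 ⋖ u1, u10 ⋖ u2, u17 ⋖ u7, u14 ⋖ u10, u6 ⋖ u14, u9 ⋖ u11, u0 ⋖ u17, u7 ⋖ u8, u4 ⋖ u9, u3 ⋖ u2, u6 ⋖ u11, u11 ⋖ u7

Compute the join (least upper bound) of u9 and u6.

Common upper bounds of {u9, u6}: u10, u11, u2, u7, u8.
The least among these is u11.

u11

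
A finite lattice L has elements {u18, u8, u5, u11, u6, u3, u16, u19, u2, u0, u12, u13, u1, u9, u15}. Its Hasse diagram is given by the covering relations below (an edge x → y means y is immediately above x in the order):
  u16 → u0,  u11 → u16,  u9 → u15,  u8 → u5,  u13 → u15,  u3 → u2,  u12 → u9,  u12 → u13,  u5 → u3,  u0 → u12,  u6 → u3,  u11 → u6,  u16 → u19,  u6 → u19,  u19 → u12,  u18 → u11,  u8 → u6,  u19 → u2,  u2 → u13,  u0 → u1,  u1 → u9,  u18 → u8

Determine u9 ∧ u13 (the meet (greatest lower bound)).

u12

Common lower bounds of {u9, u13}: u0, u11, u12, u16, u18, u19, u6, u8.
The greatest among these is u12.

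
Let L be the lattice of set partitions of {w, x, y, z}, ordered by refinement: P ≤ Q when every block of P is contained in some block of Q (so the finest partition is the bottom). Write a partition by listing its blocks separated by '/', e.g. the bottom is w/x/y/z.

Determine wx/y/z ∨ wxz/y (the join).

wxz/y

Common upper bounds of {wx/y/z, wxz/y}: wxyz, wxz/y.
The least among these is wxz/y.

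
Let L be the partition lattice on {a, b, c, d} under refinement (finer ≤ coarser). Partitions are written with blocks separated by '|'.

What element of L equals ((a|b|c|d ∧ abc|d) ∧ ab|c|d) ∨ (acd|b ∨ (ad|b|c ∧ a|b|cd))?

a|b|c|d ∧ abc|d = a|b|c|d
a|b|c|d ∧ ab|c|d = a|b|c|d
ad|b|c ∧ a|b|cd = a|b|c|d
acd|b ∨ a|b|c|d = acd|b
a|b|c|d ∨ acd|b = acd|b

acd|b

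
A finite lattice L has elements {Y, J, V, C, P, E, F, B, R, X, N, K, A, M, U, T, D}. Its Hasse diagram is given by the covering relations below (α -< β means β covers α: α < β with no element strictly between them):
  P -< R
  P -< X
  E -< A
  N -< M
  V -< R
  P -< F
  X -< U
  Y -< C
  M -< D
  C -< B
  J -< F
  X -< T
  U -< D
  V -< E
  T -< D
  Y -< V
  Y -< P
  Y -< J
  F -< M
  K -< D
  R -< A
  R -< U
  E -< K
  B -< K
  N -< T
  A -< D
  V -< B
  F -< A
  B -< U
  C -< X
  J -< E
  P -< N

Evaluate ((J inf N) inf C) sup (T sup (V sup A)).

D

J ∧ N = Y
Y ∧ C = Y
V ∨ A = A
T ∨ A = D
Y ∨ D = D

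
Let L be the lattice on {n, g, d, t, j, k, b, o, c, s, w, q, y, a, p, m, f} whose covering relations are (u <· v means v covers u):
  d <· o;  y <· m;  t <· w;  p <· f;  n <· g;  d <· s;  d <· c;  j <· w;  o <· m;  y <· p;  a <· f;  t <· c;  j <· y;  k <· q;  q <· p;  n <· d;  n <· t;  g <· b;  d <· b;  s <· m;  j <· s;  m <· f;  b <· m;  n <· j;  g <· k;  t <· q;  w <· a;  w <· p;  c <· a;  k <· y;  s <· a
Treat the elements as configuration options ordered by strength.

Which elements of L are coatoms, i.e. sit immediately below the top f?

a, m, p

The coatoms are exactly the elements covered by f: a, m, p.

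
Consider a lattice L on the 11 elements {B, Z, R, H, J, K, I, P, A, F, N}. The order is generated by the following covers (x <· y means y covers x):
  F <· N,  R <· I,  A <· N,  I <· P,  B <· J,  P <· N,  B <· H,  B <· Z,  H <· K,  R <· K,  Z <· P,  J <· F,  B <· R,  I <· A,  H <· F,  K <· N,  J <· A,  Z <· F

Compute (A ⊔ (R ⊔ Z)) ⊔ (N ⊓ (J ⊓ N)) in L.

N

R ∨ Z = P
A ∨ P = N
J ∧ N = J
N ∧ J = J
N ∨ J = N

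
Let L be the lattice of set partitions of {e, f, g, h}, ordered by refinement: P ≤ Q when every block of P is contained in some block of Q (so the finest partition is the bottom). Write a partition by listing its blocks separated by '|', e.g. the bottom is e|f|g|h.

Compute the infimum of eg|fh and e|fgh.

The meet (common refinement) of eg|fh and e|fgh intersects blocks pairwise, giving e|fh|g.

e|fh|g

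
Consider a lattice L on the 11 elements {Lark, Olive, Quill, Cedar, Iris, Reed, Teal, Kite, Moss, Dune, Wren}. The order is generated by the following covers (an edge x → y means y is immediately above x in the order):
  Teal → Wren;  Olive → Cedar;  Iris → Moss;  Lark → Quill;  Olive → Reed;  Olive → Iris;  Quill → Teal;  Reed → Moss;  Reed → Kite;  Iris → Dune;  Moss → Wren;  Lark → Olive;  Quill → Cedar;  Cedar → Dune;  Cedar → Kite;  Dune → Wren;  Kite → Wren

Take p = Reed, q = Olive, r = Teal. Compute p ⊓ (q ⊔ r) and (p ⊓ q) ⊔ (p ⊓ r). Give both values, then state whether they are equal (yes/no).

q ⊔ r = Wren, so p ⊓ (q ⊔ r) = Reed ⊓ Wren = Reed.
p ⊓ q = Olive and p ⊓ r = Lark, so (p ⊓ q) ⊔ (p ⊓ r) = Olive ⊔ Lark = Olive.
Equal: no.

Reed; Olive; no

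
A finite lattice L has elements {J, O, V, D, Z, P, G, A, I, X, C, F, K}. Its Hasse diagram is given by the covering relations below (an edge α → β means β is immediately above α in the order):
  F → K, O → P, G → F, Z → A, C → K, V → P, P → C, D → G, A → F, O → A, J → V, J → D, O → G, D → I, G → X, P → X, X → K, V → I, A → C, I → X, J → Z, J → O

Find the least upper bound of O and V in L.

P

Common upper bounds of {O, V}: C, K, P, X.
The least among these is P.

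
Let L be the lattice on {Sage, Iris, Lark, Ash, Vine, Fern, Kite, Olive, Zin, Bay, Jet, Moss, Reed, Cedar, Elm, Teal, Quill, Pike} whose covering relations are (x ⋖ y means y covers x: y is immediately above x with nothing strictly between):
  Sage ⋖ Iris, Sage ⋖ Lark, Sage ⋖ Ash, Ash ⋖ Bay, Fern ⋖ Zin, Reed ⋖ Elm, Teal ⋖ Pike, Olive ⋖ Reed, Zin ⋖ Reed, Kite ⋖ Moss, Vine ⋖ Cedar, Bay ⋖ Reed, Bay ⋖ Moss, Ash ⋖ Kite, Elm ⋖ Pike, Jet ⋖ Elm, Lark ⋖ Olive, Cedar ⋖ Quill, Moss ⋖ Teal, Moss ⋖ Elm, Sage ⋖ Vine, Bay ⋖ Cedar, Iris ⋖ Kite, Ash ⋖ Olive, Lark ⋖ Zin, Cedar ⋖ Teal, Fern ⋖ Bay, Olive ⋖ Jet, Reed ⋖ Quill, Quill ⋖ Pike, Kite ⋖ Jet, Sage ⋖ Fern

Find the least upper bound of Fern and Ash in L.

Common upper bounds of {Fern, Ash}: Bay, Cedar, Elm, Moss, Pike, Quill, Reed, Teal.
The least among these is Bay.

Bay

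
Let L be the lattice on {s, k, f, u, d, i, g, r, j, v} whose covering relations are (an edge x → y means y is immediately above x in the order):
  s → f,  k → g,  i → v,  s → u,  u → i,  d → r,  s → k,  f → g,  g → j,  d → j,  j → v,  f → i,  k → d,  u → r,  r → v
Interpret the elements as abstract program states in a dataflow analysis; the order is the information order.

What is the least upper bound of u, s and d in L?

r

Common upper bounds of {u, s, d}: r, v.
The least among these is r.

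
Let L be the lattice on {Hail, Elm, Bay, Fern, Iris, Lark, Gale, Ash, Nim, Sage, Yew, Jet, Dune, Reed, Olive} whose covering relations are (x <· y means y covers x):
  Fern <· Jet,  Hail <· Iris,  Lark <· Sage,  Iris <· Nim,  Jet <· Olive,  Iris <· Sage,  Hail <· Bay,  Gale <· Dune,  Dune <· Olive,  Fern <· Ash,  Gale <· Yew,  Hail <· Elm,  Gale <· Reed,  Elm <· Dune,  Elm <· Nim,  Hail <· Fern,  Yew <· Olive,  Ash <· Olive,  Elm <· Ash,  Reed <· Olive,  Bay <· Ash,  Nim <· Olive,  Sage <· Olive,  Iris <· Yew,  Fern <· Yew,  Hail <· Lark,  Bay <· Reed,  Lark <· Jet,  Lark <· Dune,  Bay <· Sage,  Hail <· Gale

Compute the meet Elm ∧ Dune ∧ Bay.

Common lower bounds of {Elm, Dune, Bay}: Hail.
The greatest among these is Hail.

Hail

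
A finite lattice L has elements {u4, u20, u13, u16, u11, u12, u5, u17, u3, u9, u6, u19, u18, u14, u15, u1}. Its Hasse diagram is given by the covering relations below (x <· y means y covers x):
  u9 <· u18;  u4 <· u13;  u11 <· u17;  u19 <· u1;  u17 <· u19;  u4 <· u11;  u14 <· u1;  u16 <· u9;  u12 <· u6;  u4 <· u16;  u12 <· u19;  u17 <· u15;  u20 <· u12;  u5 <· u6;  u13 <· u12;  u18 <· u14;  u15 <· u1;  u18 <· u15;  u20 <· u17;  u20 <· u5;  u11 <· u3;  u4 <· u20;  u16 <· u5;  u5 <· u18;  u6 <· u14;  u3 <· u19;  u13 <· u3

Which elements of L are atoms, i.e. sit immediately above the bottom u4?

The atoms are exactly the elements that cover u4: u11, u13, u16, u20.

u11, u13, u16, u20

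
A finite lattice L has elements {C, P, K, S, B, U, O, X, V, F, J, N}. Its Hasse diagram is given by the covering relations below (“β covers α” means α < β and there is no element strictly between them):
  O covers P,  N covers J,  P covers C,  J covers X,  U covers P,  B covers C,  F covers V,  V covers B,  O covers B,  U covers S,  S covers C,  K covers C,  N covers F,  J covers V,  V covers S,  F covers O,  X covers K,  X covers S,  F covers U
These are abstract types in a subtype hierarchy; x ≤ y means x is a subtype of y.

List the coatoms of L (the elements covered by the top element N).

The coatoms are exactly the elements covered by N: F, J.

F, J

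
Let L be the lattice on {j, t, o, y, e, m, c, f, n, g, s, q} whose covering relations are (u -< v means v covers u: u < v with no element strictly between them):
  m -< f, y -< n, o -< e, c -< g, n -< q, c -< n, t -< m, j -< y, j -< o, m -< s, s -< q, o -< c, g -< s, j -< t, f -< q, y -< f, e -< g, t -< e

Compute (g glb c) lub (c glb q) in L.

g ∧ c = c
c ∧ q = c
c ∨ c = c

c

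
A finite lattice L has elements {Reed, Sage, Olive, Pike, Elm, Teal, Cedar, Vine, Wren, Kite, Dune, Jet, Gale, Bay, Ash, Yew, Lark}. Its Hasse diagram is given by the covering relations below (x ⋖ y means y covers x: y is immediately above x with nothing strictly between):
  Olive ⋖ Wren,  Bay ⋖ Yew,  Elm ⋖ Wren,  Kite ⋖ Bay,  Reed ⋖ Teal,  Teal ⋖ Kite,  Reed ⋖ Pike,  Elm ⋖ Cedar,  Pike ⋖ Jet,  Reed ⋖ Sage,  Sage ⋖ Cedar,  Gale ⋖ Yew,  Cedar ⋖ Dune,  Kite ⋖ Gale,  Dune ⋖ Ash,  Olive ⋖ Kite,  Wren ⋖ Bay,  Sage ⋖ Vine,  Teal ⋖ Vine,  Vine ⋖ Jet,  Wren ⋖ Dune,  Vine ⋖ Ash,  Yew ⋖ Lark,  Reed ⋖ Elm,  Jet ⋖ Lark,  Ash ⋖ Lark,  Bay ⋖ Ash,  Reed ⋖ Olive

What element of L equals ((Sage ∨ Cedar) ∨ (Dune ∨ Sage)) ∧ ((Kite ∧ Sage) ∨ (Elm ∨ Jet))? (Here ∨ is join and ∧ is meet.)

Dune

Sage ∨ Cedar = Cedar
Dune ∨ Sage = Dune
Cedar ∨ Dune = Dune
Kite ∧ Sage = Reed
Elm ∨ Jet = Lark
Reed ∨ Lark = Lark
Dune ∧ Lark = Dune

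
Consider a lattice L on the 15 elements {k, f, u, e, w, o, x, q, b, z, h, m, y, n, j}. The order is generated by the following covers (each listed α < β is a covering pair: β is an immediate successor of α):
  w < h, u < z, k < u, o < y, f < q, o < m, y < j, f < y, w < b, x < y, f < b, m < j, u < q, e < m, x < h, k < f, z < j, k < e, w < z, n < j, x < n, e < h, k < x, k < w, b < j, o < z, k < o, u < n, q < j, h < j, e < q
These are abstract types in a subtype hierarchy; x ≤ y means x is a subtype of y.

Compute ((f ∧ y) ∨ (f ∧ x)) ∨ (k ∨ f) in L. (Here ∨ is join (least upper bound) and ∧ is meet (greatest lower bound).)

f ∧ y = f
f ∧ x = k
f ∨ k = f
k ∨ f = f
f ∨ f = f

f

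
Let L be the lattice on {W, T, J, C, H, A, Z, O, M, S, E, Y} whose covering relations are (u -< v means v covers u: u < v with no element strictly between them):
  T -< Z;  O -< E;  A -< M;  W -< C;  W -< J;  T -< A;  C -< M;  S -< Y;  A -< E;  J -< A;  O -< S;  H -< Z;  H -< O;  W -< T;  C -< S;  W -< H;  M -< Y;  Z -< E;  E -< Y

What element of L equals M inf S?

C

M ∧ S = C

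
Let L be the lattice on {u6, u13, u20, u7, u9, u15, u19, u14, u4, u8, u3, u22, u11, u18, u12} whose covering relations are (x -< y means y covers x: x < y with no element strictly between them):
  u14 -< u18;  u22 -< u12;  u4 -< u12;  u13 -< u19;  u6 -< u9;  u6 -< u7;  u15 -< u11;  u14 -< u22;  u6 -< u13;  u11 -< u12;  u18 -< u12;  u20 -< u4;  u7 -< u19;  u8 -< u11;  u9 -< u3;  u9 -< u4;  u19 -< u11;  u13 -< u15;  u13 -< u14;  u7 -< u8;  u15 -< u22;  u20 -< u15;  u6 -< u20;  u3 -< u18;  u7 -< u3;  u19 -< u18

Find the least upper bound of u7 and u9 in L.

Common upper bounds of {u7, u9}: u12, u18, u3.
The least among these is u3.

u3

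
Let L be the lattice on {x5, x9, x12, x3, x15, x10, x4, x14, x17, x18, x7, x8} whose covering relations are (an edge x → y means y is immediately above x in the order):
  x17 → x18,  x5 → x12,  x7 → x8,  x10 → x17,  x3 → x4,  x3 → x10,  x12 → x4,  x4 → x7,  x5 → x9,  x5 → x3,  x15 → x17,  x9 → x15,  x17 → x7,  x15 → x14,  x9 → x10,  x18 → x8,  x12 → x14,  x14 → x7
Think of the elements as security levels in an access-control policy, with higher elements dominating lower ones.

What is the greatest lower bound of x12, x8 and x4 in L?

Common lower bounds of {x12, x8, x4}: x12, x5.
The greatest among these is x12.

x12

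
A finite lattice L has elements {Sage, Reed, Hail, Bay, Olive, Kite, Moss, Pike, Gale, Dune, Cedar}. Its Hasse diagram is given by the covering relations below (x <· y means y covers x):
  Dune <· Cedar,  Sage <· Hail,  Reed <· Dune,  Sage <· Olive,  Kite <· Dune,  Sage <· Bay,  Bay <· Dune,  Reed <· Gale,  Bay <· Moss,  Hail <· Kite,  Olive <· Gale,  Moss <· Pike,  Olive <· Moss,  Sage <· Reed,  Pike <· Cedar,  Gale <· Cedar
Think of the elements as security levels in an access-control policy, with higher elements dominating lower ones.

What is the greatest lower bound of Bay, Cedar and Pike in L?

Common lower bounds of {Bay, Cedar, Pike}: Bay, Sage.
The greatest among these is Bay.

Bay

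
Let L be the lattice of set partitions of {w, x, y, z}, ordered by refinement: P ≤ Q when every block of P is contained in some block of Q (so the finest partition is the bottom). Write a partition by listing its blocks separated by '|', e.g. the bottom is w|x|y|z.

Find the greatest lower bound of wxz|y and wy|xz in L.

w|xz|y

Common lower bounds of {wxz|y, wy|xz}: w|xz|y, w|x|y|z.
The greatest among these is w|xz|y.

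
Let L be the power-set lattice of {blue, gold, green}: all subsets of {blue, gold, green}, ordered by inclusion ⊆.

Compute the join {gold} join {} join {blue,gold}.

{blue,gold}

Under ⊆, join is union: {gold} ∪ {} ∪ {blue,gold} = {blue,gold}.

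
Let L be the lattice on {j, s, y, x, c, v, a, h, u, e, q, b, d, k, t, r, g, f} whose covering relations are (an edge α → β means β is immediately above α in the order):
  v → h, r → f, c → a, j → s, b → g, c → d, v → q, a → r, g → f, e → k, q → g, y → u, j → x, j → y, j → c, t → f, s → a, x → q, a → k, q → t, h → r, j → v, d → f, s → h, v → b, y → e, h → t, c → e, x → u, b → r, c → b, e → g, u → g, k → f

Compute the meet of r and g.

b

Common lower bounds of {r, g}: b, c, j, v.
The greatest among these is b.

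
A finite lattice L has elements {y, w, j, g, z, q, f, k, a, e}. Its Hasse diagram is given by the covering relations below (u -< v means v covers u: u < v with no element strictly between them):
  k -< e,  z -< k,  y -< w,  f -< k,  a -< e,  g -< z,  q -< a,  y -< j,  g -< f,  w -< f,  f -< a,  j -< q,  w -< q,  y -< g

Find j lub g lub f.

a

Common upper bounds of {j, g, f}: a, e.
The least among these is a.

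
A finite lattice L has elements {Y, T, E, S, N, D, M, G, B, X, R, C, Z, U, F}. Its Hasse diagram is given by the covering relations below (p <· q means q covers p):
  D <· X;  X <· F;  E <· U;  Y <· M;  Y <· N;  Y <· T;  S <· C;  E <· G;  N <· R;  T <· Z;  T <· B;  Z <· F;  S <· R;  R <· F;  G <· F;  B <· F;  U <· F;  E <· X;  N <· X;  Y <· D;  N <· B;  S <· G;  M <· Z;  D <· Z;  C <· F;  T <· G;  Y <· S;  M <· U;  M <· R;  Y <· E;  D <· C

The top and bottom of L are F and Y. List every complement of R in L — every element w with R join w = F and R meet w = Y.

Need w with R ∨ w = F and R ∧ w = Y.
Checking each element gives: D, E, T.

D, E, T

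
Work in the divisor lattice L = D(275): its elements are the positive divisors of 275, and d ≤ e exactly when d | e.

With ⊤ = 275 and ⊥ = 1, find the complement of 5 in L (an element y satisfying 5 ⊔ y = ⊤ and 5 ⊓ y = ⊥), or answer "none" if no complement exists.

none

For every candidate y, either 5 ∨ y ≠ 275 or 5 ∧ y ≠ 1; no complement exists.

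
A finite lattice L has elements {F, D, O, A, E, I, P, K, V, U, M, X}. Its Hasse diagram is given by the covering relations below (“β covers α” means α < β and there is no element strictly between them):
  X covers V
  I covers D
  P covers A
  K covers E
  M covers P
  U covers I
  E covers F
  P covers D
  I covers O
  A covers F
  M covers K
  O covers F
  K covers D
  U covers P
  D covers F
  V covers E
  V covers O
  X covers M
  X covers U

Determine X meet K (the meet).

Common lower bounds of {X, K}: D, E, F, K.
The greatest among these is K.

K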